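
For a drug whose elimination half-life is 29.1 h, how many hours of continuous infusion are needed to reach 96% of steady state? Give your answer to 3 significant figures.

k = ln 2 / 29.1 = 0.02382 h⁻¹
f = 1 − e^(−kt)  ⇒  t = −ln(1 − f) / k
t = −ln(1 − 0.96) / 0.02382 = 3.219 / 0.02382 ≈ 135 hours

135 hours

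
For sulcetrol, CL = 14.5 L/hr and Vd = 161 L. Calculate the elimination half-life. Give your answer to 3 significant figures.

k = CL / V = 14.5 / 161 = 0.09006 hr⁻¹
t½ = ln 2 / k = ln 2 / 0.09006 ≈ 7.70 hours

7.70 hours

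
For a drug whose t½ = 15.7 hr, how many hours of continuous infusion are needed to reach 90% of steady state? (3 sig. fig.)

k = ln 2 / 15.7 = 0.04415 hr⁻¹
f = 1 − e^(−kt)  ⇒  t = −ln(1 − f) / k
t = −ln(1 − 0.9) / 0.04415 = 2.303 / 0.04415 ≈ 52.2 hours

52.2 hours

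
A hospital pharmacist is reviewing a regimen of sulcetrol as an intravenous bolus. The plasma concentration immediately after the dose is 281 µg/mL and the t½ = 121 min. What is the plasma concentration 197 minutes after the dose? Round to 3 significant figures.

90.9 µg/mL

k = ln 2 / 121 = 0.005728 min⁻¹
C(t) = C₀ e^(−kt) = 281 × e^(−0.005728 × 197) = 281 × e^(−1.129) = 281 × 0.3235 ≈ 90.9 µg/mL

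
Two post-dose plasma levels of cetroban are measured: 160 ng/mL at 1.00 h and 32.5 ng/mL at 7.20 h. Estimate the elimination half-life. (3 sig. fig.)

2.70 hours

k = ln(C₁/C₂) / (t₂ − t₁) = ln(160/32.5) / (7.20 − 1.00)
  = 1.594 / 6.200 = 0.2571 h⁻¹
t½ = ln 2 / k = ln 2 / 0.2571 ≈ 2.70 hours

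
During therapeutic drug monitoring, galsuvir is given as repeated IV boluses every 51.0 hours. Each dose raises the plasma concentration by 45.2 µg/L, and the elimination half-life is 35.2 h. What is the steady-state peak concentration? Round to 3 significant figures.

k = ln 2 / 35.2 = 0.01969 h⁻¹
Fraction remaining after one interval: e^(−kτ) = e^(−0.01969 × 51.0) = 0.3663
R = 1 / (1 − 0.3663) = 1.578
Css,max = 45.2 × 1.578 ≈ 71.3 µg/L

71.3 µg/L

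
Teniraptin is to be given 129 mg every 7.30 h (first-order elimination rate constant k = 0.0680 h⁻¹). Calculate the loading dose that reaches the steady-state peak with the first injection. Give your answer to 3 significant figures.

330 mg

Accumulation ratio R = 1 / (1 − e^(−kτ)) = 1 / (1 − e^(−0.06800×7.30)) = 1 / (1 − 0.6087) = 2.556
Loading dose = maintenance dose × R = 129 × 2.556 ≈ 330 mg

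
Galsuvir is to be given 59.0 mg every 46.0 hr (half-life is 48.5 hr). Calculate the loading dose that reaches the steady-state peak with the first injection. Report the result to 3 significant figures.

k = ln 2 / 48.5 = 0.01429 hr⁻¹
Accumulation ratio R = 1 / (1 − e^(−kτ)) = 1 / (1 − e^(−0.01429×46.0)) = 1 / (1 − 0.5182) = 2.075
Loading dose = maintenance dose × R = 59.0 × 2.075 ≈ 122 mg

122 mg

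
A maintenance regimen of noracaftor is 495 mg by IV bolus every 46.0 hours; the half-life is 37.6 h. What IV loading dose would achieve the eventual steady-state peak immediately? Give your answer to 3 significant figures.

k = ln 2 / 37.6 = 0.01843 h⁻¹
Accumulation ratio R = 1 / (1 − e^(−kτ)) = 1 / (1 − e^(−0.01843×46.0)) = 1 / (1 − 0.4283) = 1.749
Loading dose = maintenance dose × R = 495 × 1.749 ≈ 866 mg

866 mg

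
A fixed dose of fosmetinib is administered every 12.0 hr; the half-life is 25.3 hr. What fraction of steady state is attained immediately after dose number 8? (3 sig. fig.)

k = ln 2 / 25.3 = 0.02740 hr⁻¹
f_n = 1 − e^(−nkτ) = 1 − e^(−8 × 0.02740 × 12.0) = 1 − e^(−2.630) = 1 − 0.07207 ≈ 0.928

0.928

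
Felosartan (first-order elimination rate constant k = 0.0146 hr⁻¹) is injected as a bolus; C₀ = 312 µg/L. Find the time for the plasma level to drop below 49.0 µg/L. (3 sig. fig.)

127 hours

C(t) = C₀ e^(−kt)  ⇒  t = ln(C₀/C) / k
t = ln(312/49.0) / 0.01460 = 1.851 / 0.01460 ≈ 127 hours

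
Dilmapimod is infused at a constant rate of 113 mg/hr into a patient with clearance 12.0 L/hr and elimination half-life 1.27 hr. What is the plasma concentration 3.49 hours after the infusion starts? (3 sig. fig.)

Css = rate / CL = 113 / 12.0 = 9.417 mg/L
k = ln 2 / 1.27 = 0.5458 hr⁻¹
C(t) = Css (1 − e^(−kt)) = 9.417 × (1 − e^(−1.905)) = 9.417 × 0.8511 ≈ 8.01 mg/L

8.01 mg/L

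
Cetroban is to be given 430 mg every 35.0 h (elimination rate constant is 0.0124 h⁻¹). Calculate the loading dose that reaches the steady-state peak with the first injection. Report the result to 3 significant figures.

1220 mg

Accumulation ratio R = 1 / (1 − e^(−kτ)) = 1 / (1 − e^(−0.01240×35.0)) = 1 / (1 − 0.6479) = 2.840
Loading dose = maintenance dose × R = 430 × 2.840 ≈ 1220 mg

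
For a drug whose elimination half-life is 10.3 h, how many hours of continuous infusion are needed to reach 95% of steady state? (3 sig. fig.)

44.5 hours

k = ln 2 / 10.3 = 0.06730 h⁻¹
f = 1 − e^(−kt)  ⇒  t = −ln(1 − f) / k
t = −ln(1 − 0.95) / 0.06730 = 2.996 / 0.06730 ≈ 44.5 hours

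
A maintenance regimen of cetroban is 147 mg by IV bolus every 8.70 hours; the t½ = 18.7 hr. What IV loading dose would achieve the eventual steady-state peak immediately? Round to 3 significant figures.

533 mg

k = ln 2 / 18.7 = 0.03707 hr⁻¹
Accumulation ratio R = 1 / (1 − e^(−kτ)) = 1 / (1 − e^(−0.03707×8.70)) = 1 / (1 − 0.7244) = 3.628
Loading dose = maintenance dose × R = 147 × 3.628 ≈ 533 mg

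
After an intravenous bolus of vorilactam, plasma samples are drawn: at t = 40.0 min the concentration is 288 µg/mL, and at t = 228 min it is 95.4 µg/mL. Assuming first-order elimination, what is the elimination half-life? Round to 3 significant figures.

118 minutes

k = ln(C₁/C₂) / (t₂ − t₁) = ln(288/95.4) / (228 − 40.0)
  = 1.105 / 188.0 = 0.005877 min⁻¹
t½ = ln 2 / k = ln 2 / 0.005877 ≈ 118 minutes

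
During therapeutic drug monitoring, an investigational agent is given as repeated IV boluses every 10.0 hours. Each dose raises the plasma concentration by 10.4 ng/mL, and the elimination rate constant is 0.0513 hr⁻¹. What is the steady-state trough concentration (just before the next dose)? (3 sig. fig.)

Fraction remaining after one interval: e^(−kτ) = e^(−0.05130 × 10.0) = 0.5987
R = 1 / (1 − 0.5987) = 2.492
Css,max = 10.4 × 2.492 = 25.92 ng/mL
Css,min = Css,max × e^(−kτ) = 25.92 × 0.5987 ≈ 15.5 ng/mL

15.5 ng/mL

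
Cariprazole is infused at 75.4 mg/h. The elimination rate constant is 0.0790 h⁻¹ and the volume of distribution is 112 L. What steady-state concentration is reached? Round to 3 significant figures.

CL = k · V = 0.0790 × 112 = 8.848 L/h
Css = rate / CL = 75.4 / 8.848 ≈ 8.52 µg/mL

8.52 µg/mL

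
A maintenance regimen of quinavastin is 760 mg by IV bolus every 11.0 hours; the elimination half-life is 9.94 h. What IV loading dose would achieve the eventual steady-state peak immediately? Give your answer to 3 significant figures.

1420 mg

k = ln 2 / 9.94 = 0.06973 h⁻¹
Accumulation ratio R = 1 / (1 − e^(−kτ)) = 1 / (1 − e^(−0.06973×11.0)) = 1 / (1 − 0.4644) = 1.867
Loading dose = maintenance dose × R = 760 × 1.867 ≈ 1420 mg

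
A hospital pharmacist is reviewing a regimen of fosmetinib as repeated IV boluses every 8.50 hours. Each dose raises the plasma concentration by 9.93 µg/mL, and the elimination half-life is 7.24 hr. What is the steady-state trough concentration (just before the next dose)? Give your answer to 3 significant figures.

7.90 µg/mL

k = ln 2 / 7.24 = 0.09574 hr⁻¹
Fraction remaining after one interval: e^(−kτ) = e^(−0.09574 × 8.50) = 0.4432
R = 1 / (1 − 0.4432) = 1.796
Css,max = 9.93 × 1.796 = 17.83 µg/mL
Css,min = Css,max × e^(−kτ) = 17.83 × 0.4432 ≈ 7.90 µg/mL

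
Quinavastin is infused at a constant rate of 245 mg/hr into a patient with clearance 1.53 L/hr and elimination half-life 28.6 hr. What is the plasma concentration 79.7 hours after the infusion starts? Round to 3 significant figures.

137 mg/L

Css = rate / CL = 245 / 1.53 = 160.1 mg/L
k = ln 2 / 28.6 = 0.02424 hr⁻¹
C(t) = Css (1 − e^(−kt)) = 160.1 × (1 − e^(−1.932)) = 160.1 × 0.8551 ≈ 137 mg/L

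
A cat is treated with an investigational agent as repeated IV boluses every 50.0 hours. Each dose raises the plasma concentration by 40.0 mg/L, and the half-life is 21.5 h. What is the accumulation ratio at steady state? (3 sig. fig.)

1.25

k = ln 2 / 21.5 = 0.03224 h⁻¹
Fraction remaining after one interval: e^(−kτ) = e^(−0.03224 × 50.0) = 0.1995
R = 1 / (1 − 0.1995) = 1 / 0.8005 ≈ 1.25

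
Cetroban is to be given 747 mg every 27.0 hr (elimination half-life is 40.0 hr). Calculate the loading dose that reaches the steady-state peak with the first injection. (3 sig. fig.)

k = ln 2 / 40.0 = 0.01733 hr⁻¹
Accumulation ratio R = 1 / (1 − e^(−kτ)) = 1 / (1 − e^(−0.01733×27.0)) = 1 / (1 − 0.6263) = 2.676
Loading dose = maintenance dose × R = 747 × 2.676 ≈ 2000 mg

2000 mg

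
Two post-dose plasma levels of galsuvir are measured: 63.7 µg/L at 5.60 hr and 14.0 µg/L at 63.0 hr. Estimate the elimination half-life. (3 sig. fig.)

k = ln(C₁/C₂) / (t₂ − t₁) = ln(63.7/14.0) / (63.0 − 5.60)
  = 1.515 / 57.40 = 0.02640 hr⁻¹
t½ = ln 2 / k = ln 2 / 0.02640 ≈ 26.3 hours

26.3 hours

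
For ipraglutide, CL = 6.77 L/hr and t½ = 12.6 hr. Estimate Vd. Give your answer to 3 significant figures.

k = ln 2 / t½ = ln 2 / 12.6 = 0.05501 hr⁻¹
V = CL / k = 6.77 / 0.05501 ≈ 123 L

123 L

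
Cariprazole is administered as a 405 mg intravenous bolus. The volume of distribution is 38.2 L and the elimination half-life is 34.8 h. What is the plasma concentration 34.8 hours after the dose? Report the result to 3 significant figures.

5.30 mg/L

C₀ = dose / V = 405 / 38.2 = 10.60 mg/L
k = ln 2 / 34.8 = 0.01992 h⁻¹
C(t) = C₀ e^(−kt) = 10.60 × e^(−0.01992 × 34.8) = 10.60 × e^(−0.6931) = 10.60 × 0.5000 ≈ 5.30 mg/L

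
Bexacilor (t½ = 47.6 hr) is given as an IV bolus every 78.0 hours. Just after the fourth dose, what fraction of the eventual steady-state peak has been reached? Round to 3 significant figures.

k = ln 2 / 47.6 = 0.01456 hr⁻¹
f_n = 1 − e^(−nkτ) = 1 − e^(−4 × 0.01456 × 78.0) = 1 − e^(−4.543) = 1 − 0.01064 ≈ 0.989

0.989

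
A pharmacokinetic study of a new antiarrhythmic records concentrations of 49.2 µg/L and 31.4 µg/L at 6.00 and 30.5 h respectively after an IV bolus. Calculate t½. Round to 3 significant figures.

37.8 hours

k = ln(C₁/C₂) / (t₂ − t₁) = ln(49.2/31.4) / (30.5 − 6.00)
  = 0.4491 / 24.50 = 0.01833 h⁻¹
t½ = ln 2 / k = ln 2 / 0.01833 ≈ 37.8 hours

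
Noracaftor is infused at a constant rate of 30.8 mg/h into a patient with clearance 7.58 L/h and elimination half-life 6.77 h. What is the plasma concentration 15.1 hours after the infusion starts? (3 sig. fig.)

3.20 mg/L

Css = rate / CL = 30.8 / 7.58 = 4.063 mg/L
k = ln 2 / 6.77 = 0.1024 h⁻¹
C(t) = Css (1 − e^(−kt)) = 4.063 × (1 − e^(−1.546)) = 4.063 × 0.7869 ≈ 3.20 mg/L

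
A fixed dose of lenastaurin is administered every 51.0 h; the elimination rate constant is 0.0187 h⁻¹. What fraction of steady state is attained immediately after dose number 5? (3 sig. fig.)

0.992

f_n = 1 − e^(−nkτ) = 1 − e^(−5 × 0.01870 × 51.0) = 1 − e^(−4.769) = 1 − 0.008493 ≈ 0.992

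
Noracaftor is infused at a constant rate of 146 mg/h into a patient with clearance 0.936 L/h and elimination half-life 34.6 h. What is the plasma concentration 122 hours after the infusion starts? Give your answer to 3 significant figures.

142 mg/L

Css = rate / CL = 146 / 0.936 = 156.0 mg/L
k = ln 2 / 34.6 = 0.02003 h⁻¹
C(t) = Css (1 − e^(−kt)) = 156.0 × (1 − e^(−2.444)) = 156.0 × 0.9132 ≈ 142 mg/L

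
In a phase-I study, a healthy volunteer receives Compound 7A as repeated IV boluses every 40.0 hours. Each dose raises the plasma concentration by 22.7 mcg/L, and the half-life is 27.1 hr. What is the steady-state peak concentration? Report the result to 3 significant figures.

35.4 mcg/L

k = ln 2 / 27.1 = 0.02558 hr⁻¹
Fraction remaining after one interval: e^(−kτ) = e^(−0.02558 × 40.0) = 0.3595
R = 1 / (1 − 0.3595) = 1.561
Css,max = 22.7 × 1.561 ≈ 35.4 mcg/L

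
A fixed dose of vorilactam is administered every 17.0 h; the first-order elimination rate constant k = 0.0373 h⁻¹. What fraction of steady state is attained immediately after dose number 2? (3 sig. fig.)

f_n = 1 − e^(−nkτ) = 1 − e^(−2 × 0.03730 × 17.0) = 1 − e^(−1.268) = 1 − 0.2813 ≈ 0.719

0.719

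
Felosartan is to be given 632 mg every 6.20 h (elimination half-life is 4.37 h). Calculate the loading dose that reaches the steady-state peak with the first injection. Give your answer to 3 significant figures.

1010 mg

k = ln 2 / 4.37 = 0.1586 h⁻¹
Accumulation ratio R = 1 / (1 − e^(−kτ)) = 1 / (1 − e^(−0.1586×6.20)) = 1 / (1 − 0.3740) = 1.598
Loading dose = maintenance dose × R = 632 × 1.598 ≈ 1010 mg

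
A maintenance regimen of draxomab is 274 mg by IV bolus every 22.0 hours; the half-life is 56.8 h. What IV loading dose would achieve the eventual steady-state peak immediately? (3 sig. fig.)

k = ln 2 / 56.8 = 0.01220 h⁻¹
Accumulation ratio R = 1 / (1 − e^(−kτ)) = 1 / (1 − e^(−0.01220×22.0)) = 1 / (1 − 0.7645) = 4.247
Loading dose = maintenance dose × R = 274 × 4.247 ≈ 1160 mg

1160 mg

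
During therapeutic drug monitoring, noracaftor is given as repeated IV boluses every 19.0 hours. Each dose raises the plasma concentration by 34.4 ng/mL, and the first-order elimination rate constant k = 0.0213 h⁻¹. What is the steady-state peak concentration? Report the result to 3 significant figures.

103 ng/mL

Fraction remaining after one interval: e^(−kτ) = e^(−0.02130 × 19.0) = 0.6672
R = 1 / (1 − 0.6672) = 3.005
Css,max = 34.4 × 3.005 ≈ 103 ng/mL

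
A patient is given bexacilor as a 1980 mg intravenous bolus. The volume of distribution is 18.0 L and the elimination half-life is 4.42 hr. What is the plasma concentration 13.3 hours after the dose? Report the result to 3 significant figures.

13.7 mg/L

C₀ = dose / V = 1980 / 18.0 = 110.0 mg/L
k = ln 2 / 4.42 = 0.1568 hr⁻¹
C(t) = C₀ e^(−kt) = 110.0 × e^(−0.1568 × 13.3) = 110.0 × e^(−2.086) = 110.0 × 0.1242 ≈ 13.7 mg/L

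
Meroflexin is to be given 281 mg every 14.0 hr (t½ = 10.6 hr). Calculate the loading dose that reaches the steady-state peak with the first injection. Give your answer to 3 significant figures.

k = ln 2 / 10.6 = 0.06539 hr⁻¹
Accumulation ratio R = 1 / (1 − e^(−kτ)) = 1 / (1 − e^(−0.06539×14.0)) = 1 / (1 − 0.4003) = 1.668
Loading dose = maintenance dose × R = 281 × 1.668 ≈ 469 mg

469 mg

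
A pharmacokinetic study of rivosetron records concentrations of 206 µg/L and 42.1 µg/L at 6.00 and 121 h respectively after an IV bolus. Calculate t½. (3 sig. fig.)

50.2 hours

k = ln(C₁/C₂) / (t₂ − t₁) = ln(206/42.1) / (121 − 6.00)
  = 1.588 / 115.0 = 0.01381 h⁻¹
t½ = ln 2 / k = ln 2 / 0.01381 ≈ 50.2 hours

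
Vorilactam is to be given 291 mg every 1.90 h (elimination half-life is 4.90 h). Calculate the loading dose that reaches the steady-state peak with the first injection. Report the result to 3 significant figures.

1230 mg

k = ln 2 / 4.90 = 0.1415 h⁻¹
Accumulation ratio R = 1 / (1 − e^(−kτ)) = 1 / (1 − e^(−0.1415×1.90)) = 1 / (1 − 0.7643) = 4.243
Loading dose = maintenance dose × R = 291 × 4.243 ≈ 1230 mg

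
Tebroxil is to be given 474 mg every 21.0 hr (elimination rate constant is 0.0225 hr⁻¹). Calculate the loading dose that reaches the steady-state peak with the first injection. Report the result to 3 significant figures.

Accumulation ratio R = 1 / (1 − e^(−kτ)) = 1 / (1 − e^(−0.02250×21.0)) = 1 / (1 − 0.6234) = 2.656
Loading dose = maintenance dose × R = 474 × 2.656 ≈ 1260 mg

1260 mg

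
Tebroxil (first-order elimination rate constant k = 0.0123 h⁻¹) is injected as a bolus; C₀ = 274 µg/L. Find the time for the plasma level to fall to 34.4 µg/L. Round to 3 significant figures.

169 hours

C(t) = C₀ e^(−kt)  ⇒  t = ln(C₀/C) / k
t = ln(274/34.4) / 0.01230 = 2.075 / 0.01230 ≈ 169 hours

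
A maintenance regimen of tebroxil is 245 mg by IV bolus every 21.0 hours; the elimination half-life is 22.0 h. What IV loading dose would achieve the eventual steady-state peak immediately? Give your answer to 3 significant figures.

k = ln 2 / 22.0 = 0.03151 h⁻¹
Accumulation ratio R = 1 / (1 − e^(−kτ)) = 1 / (1 − e^(−0.03151×21.0)) = 1 / (1 − 0.5160) = 2.066
Loading dose = maintenance dose × R = 245 × 2.066 ≈ 506 mg

506 mg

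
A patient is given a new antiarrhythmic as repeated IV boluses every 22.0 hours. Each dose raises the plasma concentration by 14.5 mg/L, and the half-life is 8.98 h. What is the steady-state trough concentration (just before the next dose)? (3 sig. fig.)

3.25 mg/L

k = ln 2 / 8.98 = 0.07719 h⁻¹
Fraction remaining after one interval: e^(−kτ) = e^(−0.07719 × 22.0) = 0.1830
R = 1 / (1 − 0.1830) = 1.224
Css,max = 14.5 × 1.224 = 17.75 mg/L
Css,min = Css,max × e^(−kτ) = 17.75 × 0.1830 ≈ 3.25 mg/L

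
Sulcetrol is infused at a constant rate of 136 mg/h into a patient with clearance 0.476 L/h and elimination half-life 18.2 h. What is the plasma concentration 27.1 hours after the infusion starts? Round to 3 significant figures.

Css = rate / CL = 136 / 0.476 = 285.7 mg/L
k = ln 2 / 18.2 = 0.03809 h⁻¹
C(t) = Css (1 − e^(−kt)) = 285.7 × (1 − e^(−1.032)) = 285.7 × 0.6437 ≈ 184 mg/L

184 mg/L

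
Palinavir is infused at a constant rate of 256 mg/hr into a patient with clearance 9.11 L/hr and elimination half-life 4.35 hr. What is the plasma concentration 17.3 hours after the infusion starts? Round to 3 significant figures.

26.3 mg/L

Css = rate / CL = 256 / 9.11 = 28.10 mg/L
k = ln 2 / 4.35 = 0.1593 hr⁻¹
C(t) = Css (1 − e^(−kt)) = 28.10 × (1 − e^(−2.757)) = 28.10 × 0.9365 ≈ 26.3 mg/L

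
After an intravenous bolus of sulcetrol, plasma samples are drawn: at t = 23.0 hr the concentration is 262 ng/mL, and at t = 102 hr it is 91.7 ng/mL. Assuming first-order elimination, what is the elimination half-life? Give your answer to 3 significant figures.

k = ln(C₁/C₂) / (t₂ − t₁) = ln(262/91.7) / (102 − 23.0)
  = 1.050 / 79.00 = 0.01329 hr⁻¹
t½ = ln 2 / k = ln 2 / 0.01329 ≈ 52.2 hours

52.2 hours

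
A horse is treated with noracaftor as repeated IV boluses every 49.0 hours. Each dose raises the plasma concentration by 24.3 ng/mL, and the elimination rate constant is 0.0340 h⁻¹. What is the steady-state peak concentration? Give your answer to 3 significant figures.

30.0 ng/mL

Fraction remaining after one interval: e^(−kτ) = e^(−0.03400 × 49.0) = 0.1890
R = 1 / (1 − 0.1890) = 1.233
Css,max = 24.3 × 1.233 ≈ 30.0 ng/mL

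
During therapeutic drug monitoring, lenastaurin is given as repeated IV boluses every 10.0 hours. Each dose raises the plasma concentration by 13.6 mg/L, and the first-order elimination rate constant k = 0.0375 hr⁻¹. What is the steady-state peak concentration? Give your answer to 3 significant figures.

Fraction remaining after one interval: e^(−kτ) = e^(−0.03750 × 10.0) = 0.6873
R = 1 / (1 − 0.6873) = 3.198
Css,max = 13.6 × 3.198 ≈ 43.5 mg/L

43.5 mg/L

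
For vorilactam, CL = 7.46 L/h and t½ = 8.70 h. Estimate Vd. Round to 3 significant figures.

k = ln 2 / t½ = ln 2 / 8.70 = 0.07967 h⁻¹
V = CL / k = 7.46 / 0.07967 ≈ 93.6 L

93.6 L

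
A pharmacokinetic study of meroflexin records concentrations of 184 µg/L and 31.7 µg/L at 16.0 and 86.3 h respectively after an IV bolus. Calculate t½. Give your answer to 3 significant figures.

27.7 hours

k = ln(C₁/C₂) / (t₂ − t₁) = ln(184/31.7) / (86.3 − 16.0)
  = 1.759 / 70.30 = 0.02502 h⁻¹
t½ = ln 2 / k = ln 2 / 0.02502 ≈ 27.7 hours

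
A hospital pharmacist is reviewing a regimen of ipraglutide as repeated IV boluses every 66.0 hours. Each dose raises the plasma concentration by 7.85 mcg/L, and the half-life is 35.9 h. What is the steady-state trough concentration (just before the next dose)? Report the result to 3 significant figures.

3.05 mcg/L

k = ln 2 / 35.9 = 0.01931 h⁻¹
Fraction remaining after one interval: e^(−kτ) = e^(−0.01931 × 66.0) = 0.2796
R = 1 / (1 − 0.2796) = 1.388
Css,max = 7.85 × 1.388 = 10.90 mcg/L
Css,min = Css,max × e^(−kτ) = 10.90 × 0.2796 ≈ 3.05 mcg/L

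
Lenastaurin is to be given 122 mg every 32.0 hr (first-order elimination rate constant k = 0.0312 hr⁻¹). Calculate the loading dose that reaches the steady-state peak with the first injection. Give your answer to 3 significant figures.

193 mg

Accumulation ratio R = 1 / (1 − e^(−kτ)) = 1 / (1 − e^(−0.03120×32.0)) = 1 / (1 − 0.3685) = 1.583
Loading dose = maintenance dose × R = 122 × 1.583 ≈ 193 mg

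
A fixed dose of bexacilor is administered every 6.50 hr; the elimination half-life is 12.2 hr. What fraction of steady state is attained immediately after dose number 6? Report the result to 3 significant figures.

k = ln 2 / 12.2 = 0.05682 hr⁻¹
f_n = 1 − e^(−nkτ) = 1 − e^(−6 × 0.05682 × 6.50) = 1 − e^(−2.216) = 1 − 0.1091 ≈ 0.891

0.891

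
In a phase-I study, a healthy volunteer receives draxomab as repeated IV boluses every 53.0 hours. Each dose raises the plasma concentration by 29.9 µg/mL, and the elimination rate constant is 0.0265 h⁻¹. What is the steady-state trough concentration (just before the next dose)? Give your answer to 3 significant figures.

9.73 µg/mL

Fraction remaining after one interval: e^(−kτ) = e^(−0.02650 × 53.0) = 0.2455
R = 1 / (1 − 0.2455) = 1.325
Css,max = 29.9 × 1.325 = 39.63 µg/mL
Css,min = Css,max × e^(−kτ) = 39.63 × 0.2455 ≈ 9.73 µg/mL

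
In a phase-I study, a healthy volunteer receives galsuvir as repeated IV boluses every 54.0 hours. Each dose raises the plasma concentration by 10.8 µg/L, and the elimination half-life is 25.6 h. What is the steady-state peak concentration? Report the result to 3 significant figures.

14.1 µg/L

k = ln 2 / 25.6 = 0.02708 h⁻¹
Fraction remaining after one interval: e^(−kτ) = e^(−0.02708 × 54.0) = 0.2317
R = 1 / (1 − 0.2317) = 1.302
Css,max = 10.8 × 1.302 ≈ 14.1 µg/L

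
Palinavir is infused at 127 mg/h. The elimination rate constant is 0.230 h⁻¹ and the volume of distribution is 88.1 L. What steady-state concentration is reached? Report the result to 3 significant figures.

CL = k · V = 0.230 × 88.1 = 20.26 L/h
Css = rate / CL = 127 / 20.26 ≈ 6.27 µg/mL

6.27 µg/mL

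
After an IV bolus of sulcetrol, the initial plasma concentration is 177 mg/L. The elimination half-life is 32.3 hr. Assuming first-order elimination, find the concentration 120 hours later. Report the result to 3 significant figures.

13.5 mg/L

k = ln 2 / 32.3 = 0.02146 hr⁻¹
C(t) = C₀ e^(−kt) = 177 × e^(−0.02146 × 120) = 177 × e^(−2.575) = 177 × 0.07614 ≈ 13.5 mg/L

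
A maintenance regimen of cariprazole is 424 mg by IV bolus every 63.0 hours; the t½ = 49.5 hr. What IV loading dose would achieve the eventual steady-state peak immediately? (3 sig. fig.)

k = ln 2 / 49.5 = 0.01400 hr⁻¹
Accumulation ratio R = 1 / (1 − e^(−kτ)) = 1 / (1 − e^(−0.01400×63.0)) = 1 / (1 − 0.4139) = 1.706
Loading dose = maintenance dose × R = 424 × 1.706 ≈ 723 mg

723 mg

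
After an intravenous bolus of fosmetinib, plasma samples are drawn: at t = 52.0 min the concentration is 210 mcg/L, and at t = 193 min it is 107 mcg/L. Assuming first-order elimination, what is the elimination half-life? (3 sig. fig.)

k = ln(C₁/C₂) / (t₂ − t₁) = ln(210/107) / (193 − 52.0)
  = 0.6743 / 141.0 = 0.004782 min⁻¹
t½ = ln 2 / k = ln 2 / 0.004782 ≈ 145 minutes

145 minutes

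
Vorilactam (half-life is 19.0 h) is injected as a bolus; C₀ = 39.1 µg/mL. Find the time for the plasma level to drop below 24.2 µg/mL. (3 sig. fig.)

13.2 hours

k = ln 2 / 19.0 = 0.03648 h⁻¹
C(t) = C₀ e^(−kt)  ⇒  t = ln(C₀/C) / k
t = ln(39.1/24.2) / 0.03648 = 0.4798 / 0.03648 ≈ 13.2 hours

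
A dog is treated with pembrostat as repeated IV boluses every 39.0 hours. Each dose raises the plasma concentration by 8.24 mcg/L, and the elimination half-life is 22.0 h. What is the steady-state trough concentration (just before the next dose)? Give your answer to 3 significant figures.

k = ln 2 / 22.0 = 0.03151 h⁻¹
Fraction remaining after one interval: e^(−kτ) = e^(−0.03151 × 39.0) = 0.2927
R = 1 / (1 − 0.2927) = 1.414
Css,max = 8.24 × 1.414 = 11.65 mcg/L
Css,min = Css,max × e^(−kτ) = 11.65 × 0.2927 ≈ 3.41 mcg/L

3.41 mcg/L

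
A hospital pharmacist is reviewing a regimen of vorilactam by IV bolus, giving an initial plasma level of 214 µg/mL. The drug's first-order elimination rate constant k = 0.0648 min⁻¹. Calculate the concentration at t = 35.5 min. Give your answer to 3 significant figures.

C(t) = C₀ e^(−kt) = 214 × e^(−0.06480 × 35.5) = 214 × e^(−2.300) = 214 × 0.1002 ≈ 21.4 µg/mL

21.4 µg/mL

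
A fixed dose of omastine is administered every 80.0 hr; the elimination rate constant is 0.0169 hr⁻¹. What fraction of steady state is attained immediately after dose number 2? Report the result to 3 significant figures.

0.933

f_n = 1 − e^(−nkτ) = 1 − e^(−2 × 0.01690 × 80.0) = 1 − e^(−2.704) = 1 − 0.06694 ≈ 0.933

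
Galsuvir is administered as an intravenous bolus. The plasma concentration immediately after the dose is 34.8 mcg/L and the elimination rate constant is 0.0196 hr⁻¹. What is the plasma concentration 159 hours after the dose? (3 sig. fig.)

1.54 mcg/L

C(t) = C₀ e^(−kt) = 34.8 × e^(−0.01960 × 159) = 34.8 × e^(−3.116) = 34.8 × 0.04432 ≈ 1.54 mcg/L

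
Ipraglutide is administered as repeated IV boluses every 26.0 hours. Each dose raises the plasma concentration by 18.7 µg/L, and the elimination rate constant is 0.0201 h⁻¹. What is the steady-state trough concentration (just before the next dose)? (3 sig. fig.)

27.2 µg/L

Fraction remaining after one interval: e^(−kτ) = e^(−0.02010 × 26.0) = 0.5930
R = 1 / (1 − 0.5930) = 2.457
Css,max = 18.7 × 2.457 = 45.94 µg/L
Css,min = Css,max × e^(−kτ) = 45.94 × 0.5930 ≈ 27.2 µg/L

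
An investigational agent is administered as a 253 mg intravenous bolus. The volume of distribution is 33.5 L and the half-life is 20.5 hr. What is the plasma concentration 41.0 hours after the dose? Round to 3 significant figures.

C₀ = dose / V = 253 / 33.5 = 7.552 mg/L
k = ln 2 / 20.5 = 0.03381 hr⁻¹
C(t) = C₀ e^(−kt) = 7.552 × e^(−0.03381 × 41.0) = 7.552 × e^(−1.386) = 7.552 × 0.2500 ≈ 1.89 mg/L

1.89 mg/L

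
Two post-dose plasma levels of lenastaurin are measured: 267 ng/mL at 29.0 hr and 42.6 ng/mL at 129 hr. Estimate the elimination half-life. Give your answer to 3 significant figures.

k = ln(C₁/C₂) / (t₂ − t₁) = ln(267/42.6) / (129 − 29.0)
  = 1.835 / 100.0 = 0.01835 hr⁻¹
t½ = ln 2 / k = ln 2 / 0.01835 ≈ 37.8 hours

37.8 hours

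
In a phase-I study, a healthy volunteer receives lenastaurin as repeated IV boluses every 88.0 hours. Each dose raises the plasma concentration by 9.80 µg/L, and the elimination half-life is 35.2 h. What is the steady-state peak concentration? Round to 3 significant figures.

11.9 µg/L

k = ln 2 / 35.2 = 0.01969 h⁻¹
Fraction remaining after one interval: e^(−kτ) = e^(−0.01969 × 88.0) = 0.1768
R = 1 / (1 − 0.1768) = 1.215
Css,max = 9.80 × 1.215 ≈ 11.9 µg/L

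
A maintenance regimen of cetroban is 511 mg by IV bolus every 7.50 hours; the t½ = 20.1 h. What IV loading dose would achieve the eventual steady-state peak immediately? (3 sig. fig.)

k = ln 2 / 20.1 = 0.03448 h⁻¹
Accumulation ratio R = 1 / (1 − e^(−kτ)) = 1 / (1 − e^(−0.03448×7.50)) = 1 / (1 − 0.7721) = 4.388
Loading dose = maintenance dose × R = 511 × 4.388 ≈ 2240 mg

2240 mg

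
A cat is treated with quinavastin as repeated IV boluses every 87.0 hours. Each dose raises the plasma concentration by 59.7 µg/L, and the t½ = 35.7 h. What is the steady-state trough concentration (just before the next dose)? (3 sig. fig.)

13.5 µg/L

k = ln 2 / 35.7 = 0.01942 h⁻¹
Fraction remaining after one interval: e^(−kτ) = e^(−0.01942 × 87.0) = 0.1847
R = 1 / (1 − 0.1847) = 1.226
Css,max = 59.7 × 1.226 = 73.22 µg/L
Css,min = Css,max × e^(−kτ) = 73.22 × 0.1847 ≈ 13.5 µg/L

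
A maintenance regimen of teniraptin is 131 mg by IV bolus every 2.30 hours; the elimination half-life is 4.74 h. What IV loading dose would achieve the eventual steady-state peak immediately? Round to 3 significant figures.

k = ln 2 / 4.74 = 0.1462 h⁻¹
Accumulation ratio R = 1 / (1 − e^(−kτ)) = 1 / (1 − e^(−0.1462×2.30)) = 1 / (1 − 0.7144) = 3.501
Loading dose = maintenance dose × R = 131 × 3.501 ≈ 459 mg

459 mg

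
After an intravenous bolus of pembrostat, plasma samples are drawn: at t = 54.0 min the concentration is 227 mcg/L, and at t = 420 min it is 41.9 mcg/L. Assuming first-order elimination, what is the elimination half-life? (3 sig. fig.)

150 minutes

k = ln(C₁/C₂) / (t₂ − t₁) = ln(227/41.9) / (420 − 54.0)
  = 1.690 / 366.0 = 0.004617 min⁻¹
t½ = ln 2 / k = ln 2 / 0.004617 ≈ 150 minutes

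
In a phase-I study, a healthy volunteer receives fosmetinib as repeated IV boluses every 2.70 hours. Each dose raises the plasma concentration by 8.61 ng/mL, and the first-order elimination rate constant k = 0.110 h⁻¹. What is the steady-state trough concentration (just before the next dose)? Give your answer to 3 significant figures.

Fraction remaining after one interval: e^(−kτ) = e^(−0.1100 × 2.70) = 0.7430
R = 1 / (1 − 0.7430) = 3.892
Css,max = 8.61 × 3.892 = 33.51 ng/mL
Css,min = Css,max × e^(−kτ) = 33.51 × 0.7430 ≈ 24.9 ng/mL

24.9 ng/mL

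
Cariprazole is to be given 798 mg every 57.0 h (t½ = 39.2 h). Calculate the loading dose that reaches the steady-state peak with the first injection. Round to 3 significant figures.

1260 mg

k = ln 2 / 39.2 = 0.01768 h⁻¹
Accumulation ratio R = 1 / (1 − e^(−kτ)) = 1 / (1 − e^(−0.01768×57.0)) = 1 / (1 − 0.3650) = 1.575
Loading dose = maintenance dose × R = 798 × 1.575 ≈ 1260 mg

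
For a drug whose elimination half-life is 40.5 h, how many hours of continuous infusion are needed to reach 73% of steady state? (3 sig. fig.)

76.5 hours

k = ln 2 / 40.5 = 0.01711 h⁻¹
f = 1 − e^(−kt)  ⇒  t = −ln(1 − f) / k
t = −ln(1 − 0.73) / 0.01711 = 1.309 / 0.01711 ≈ 76.5 hours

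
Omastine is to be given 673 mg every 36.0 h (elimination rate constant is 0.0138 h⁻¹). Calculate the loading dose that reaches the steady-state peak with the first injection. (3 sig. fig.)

Accumulation ratio R = 1 / (1 − e^(−kτ)) = 1 / (1 − e^(−0.01380×36.0)) = 1 / (1 − 0.6085) = 2.554
Loading dose = maintenance dose × R = 673 × 2.554 ≈ 1720 mg

1720 mg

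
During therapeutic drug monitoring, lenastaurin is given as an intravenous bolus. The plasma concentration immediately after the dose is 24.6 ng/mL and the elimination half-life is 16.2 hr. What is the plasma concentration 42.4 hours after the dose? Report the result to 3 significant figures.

k = ln 2 / 16.2 = 0.04279 hr⁻¹
C(t) = C₀ e^(−kt) = 24.6 × e^(−0.04279 × 42.4) = 24.6 × e^(−1.814) = 24.6 × 0.1630 ≈ 4.01 ng/mL

4.01 ng/mL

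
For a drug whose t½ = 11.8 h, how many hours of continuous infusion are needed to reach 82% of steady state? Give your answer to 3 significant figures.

k = ln 2 / 11.8 = 0.05874 h⁻¹
f = 1 − e^(−kt)  ⇒  t = −ln(1 − f) / k
t = −ln(1 − 0.82) / 0.05874 = 1.715 / 0.05874 ≈ 29.2 hours

29.2 hours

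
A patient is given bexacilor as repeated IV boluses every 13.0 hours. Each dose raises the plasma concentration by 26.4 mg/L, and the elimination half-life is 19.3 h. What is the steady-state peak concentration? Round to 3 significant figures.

70.8 mg/L

k = ln 2 / 19.3 = 0.03591 h⁻¹
Fraction remaining after one interval: e^(−kτ) = e^(−0.03591 × 13.0) = 0.6270
R = 1 / (1 − 0.6270) = 2.681
Css,max = 26.4 × 2.681 ≈ 70.8 mg/L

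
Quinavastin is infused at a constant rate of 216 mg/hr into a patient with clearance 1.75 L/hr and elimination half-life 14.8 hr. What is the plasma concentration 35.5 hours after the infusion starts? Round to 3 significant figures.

Css = rate / CL = 216 / 1.75 = 123.4 µg/mL
k = ln 2 / 14.8 = 0.04683 hr⁻¹
C(t) = Css (1 − e^(−kt)) = 123.4 × (1 − e^(−1.663)) = 123.4 × 0.8104 ≈ 100 µg/mL

100 µg/mL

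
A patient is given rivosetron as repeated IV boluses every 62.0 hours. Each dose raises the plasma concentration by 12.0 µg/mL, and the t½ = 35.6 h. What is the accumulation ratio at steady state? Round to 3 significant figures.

k = ln 2 / 35.6 = 0.01947 h⁻¹
Fraction remaining after one interval: e^(−kτ) = e^(−0.01947 × 62.0) = 0.2990
R = 1 / (1 − 0.2990) = 1 / 0.7010 ≈ 1.43

1.43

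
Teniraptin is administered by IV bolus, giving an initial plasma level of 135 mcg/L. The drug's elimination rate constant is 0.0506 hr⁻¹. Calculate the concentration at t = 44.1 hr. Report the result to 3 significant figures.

14.5 mcg/L

C(t) = C₀ e^(−kt) = 135 × e^(−0.05060 × 44.1) = 135 × e^(−2.231) = 135 × 0.1074 ≈ 14.5 mcg/L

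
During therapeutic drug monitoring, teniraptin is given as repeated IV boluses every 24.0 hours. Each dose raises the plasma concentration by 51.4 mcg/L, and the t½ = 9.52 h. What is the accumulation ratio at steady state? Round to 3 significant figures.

k = ln 2 / 9.52 = 0.07281 h⁻¹
Fraction remaining after one interval: e^(−kτ) = e^(−0.07281 × 24.0) = 0.1742
R = 1 / (1 − 0.1742) = 1 / 0.8258 ≈ 1.21

1.21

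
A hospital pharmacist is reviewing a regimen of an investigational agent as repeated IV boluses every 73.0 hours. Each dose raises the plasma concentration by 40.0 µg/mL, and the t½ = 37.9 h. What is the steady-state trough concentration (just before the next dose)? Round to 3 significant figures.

k = ln 2 / 37.9 = 0.01829 h⁻¹
Fraction remaining after one interval: e^(−kτ) = e^(−0.01829 × 73.0) = 0.2631
R = 1 / (1 − 0.2631) = 1.357
Css,max = 40.0 × 1.357 = 54.28 µg/mL
Css,min = Css,max × e^(−kτ) = 54.28 × 0.2631 ≈ 14.3 µg/mL

14.3 µg/mL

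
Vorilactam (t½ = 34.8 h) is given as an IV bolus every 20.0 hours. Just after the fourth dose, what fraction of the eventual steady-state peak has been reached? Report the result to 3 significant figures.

0.797

k = ln 2 / 34.8 = 0.01992 h⁻¹
f_n = 1 − e^(−nkτ) = 1 − e^(−4 × 0.01992 × 20.0) = 1 − e^(−1.593) = 1 − 0.2032 ≈ 0.797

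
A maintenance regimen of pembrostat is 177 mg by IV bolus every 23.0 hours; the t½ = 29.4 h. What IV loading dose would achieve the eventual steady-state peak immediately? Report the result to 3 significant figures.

k = ln 2 / 29.4 = 0.02358 h⁻¹
Accumulation ratio R = 1 / (1 − e^(−kτ)) = 1 / (1 − e^(−0.02358×23.0)) = 1 / (1 − 0.5814) = 2.389
Loading dose = maintenance dose × R = 177 × 2.389 ≈ 423 mg

423 mg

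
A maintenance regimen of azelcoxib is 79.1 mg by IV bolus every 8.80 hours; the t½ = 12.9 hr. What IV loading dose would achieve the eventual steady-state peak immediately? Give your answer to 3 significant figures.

210 mg

k = ln 2 / 12.9 = 0.05373 hr⁻¹
Accumulation ratio R = 1 / (1 − e^(−kτ)) = 1 / (1 − e^(−0.05373×8.80)) = 1 / (1 − 0.6232) = 2.654
Loading dose = maintenance dose × R = 79.1 × 2.654 ≈ 210 mg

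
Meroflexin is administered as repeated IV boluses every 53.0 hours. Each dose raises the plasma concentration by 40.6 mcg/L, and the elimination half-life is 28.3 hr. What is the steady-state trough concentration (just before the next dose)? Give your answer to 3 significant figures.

k = ln 2 / 28.3 = 0.02449 hr⁻¹
Fraction remaining after one interval: e^(−kτ) = e^(−0.02449 × 53.0) = 0.2730
R = 1 / (1 − 0.2730) = 1.376
Css,max = 40.6 × 1.376 = 55.85 mcg/L
Css,min = Css,max × e^(−kτ) = 55.85 × 0.2730 ≈ 15.2 mcg/L

15.2 mcg/L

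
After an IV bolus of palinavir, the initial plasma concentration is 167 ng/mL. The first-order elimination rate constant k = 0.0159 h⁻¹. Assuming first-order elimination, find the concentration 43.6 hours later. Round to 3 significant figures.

83.5 ng/mL

C(t) = C₀ e^(−kt) = 167 × e^(−0.01590 × 43.6) = 167 × e^(−0.6932) = 167 × 0.5000 ≈ 83.5 ng/mL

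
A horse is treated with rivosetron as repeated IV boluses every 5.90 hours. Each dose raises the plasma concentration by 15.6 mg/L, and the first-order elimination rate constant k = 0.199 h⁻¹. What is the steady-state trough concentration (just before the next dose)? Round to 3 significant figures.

6.98 mg/L

Fraction remaining after one interval: e^(−kτ) = e^(−0.1990 × 5.90) = 0.3091
R = 1 / (1 − 0.3091) = 1.447
Css,max = 15.6 × 1.447 = 22.58 mg/L
Css,min = Css,max × e^(−kτ) = 22.58 × 0.3091 ≈ 6.98 mg/L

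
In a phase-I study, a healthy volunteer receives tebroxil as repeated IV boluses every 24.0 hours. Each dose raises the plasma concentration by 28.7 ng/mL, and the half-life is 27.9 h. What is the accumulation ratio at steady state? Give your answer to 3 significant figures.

2.23

k = ln 2 / 27.9 = 0.02484 h⁻¹
Fraction remaining after one interval: e^(−kτ) = e^(−0.02484 × 24.0) = 0.5509
R = 1 / (1 − 0.5509) = 1 / 0.4491 ≈ 2.23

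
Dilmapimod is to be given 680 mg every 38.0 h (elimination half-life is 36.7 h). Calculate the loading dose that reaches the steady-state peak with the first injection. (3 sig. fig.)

1330 mg

k = ln 2 / 36.7 = 0.01889 h⁻¹
Accumulation ratio R = 1 / (1 − e^(−kτ)) = 1 / (1 − e^(−0.01889×38.0)) = 1 / (1 − 0.4879) = 1.953
Loading dose = maintenance dose × R = 680 × 1.953 ≈ 1330 mg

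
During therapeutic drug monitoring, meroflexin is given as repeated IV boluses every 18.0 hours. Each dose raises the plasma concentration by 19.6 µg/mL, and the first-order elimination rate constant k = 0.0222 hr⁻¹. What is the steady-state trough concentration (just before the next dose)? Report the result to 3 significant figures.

Fraction remaining after one interval: e^(−kτ) = e^(−0.02220 × 18.0) = 0.6706
R = 1 / (1 − 0.6706) = 3.036
Css,max = 19.6 × 3.036 = 59.50 µg/mL
Css,min = Css,max × e^(−kτ) = 59.50 × 0.6706 ≈ 39.9 µg/mL

39.9 µg/mL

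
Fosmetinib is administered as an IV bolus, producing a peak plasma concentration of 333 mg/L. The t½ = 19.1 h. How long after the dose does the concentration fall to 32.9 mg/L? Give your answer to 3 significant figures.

k = ln 2 / 19.1 = 0.03629 h⁻¹
C(t) = C₀ e^(−kt)  ⇒  t = ln(C₀/C) / k
t = ln(333/32.9) / 0.03629 = 2.315 / 0.03629 ≈ 63.8 hours

63.8 hours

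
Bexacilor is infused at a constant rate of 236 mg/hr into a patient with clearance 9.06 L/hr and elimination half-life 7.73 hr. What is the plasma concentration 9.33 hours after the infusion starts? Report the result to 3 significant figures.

14.8 mg/L

Css = rate / CL = 236 / 9.06 = 26.05 mg/L
k = ln 2 / 7.73 = 0.08967 hr⁻¹
C(t) = Css (1 − e^(−kt)) = 26.05 × (1 − e^(−0.8366)) = 26.05 × 0.5668 ≈ 14.8 mg/L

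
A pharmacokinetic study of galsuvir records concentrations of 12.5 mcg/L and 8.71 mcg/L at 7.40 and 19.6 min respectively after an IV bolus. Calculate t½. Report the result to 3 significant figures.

k = ln(C₁/C₂) / (t₂ − t₁) = ln(12.5/8.71) / (19.6 − 7.40)
  = 0.3613 / 12.20 = 0.02961 min⁻¹
t½ = ln 2 / k = ln 2 / 0.02961 ≈ 23.4 minutes

23.4 minutes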